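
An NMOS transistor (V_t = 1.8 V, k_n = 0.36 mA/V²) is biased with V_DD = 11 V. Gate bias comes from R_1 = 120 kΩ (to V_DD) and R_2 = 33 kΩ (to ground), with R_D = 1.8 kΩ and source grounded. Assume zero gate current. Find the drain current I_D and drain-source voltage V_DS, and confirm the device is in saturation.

V_G = V_DD·R_2/(R_1+R_2) = 11×33/153 = 2.37 V. With the source grounded, V_GS = V_G = 2.37 V.
Assume saturation: I_D = (k_n/2)(V_GS − V_t)² = (0.36/2)×(2.37 − 1.8)² = 0.18×0.573² = 0.059 mA.
V_DS = V_DD − I_D·R_D = 11 − 0.059×1.8 = 10.9 V.
Saturation requires V_DS ≥ V_GS − V_t = 0.573 V; 10.9 ≥ 0.573 ✓.

I_D ≈ 0.059 mA, V_DS ≈ 11 V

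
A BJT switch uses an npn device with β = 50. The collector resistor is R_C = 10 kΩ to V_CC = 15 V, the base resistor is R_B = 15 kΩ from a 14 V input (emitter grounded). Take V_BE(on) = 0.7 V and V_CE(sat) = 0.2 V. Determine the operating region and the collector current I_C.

Assume active: I_B = (14 − 0.7)/15 = 0.887 mA, giving I_C = β·I_B = 44.3 mA.
But then V_CE = 15 − 44.3×10 = -428 V < V_CE(sat) = 0.2 V — impossible in the active region.
So the transistor is saturated. With V_CE = 0.2 V, I_C = (V_CC − 0.2)/R_C = 14.8/10 = 1.48 mA.
Check: β·I_B = 44.3 mA > I_C = 1.48 mA, confirming saturation.

saturation; I_C ≈ 1.5 mA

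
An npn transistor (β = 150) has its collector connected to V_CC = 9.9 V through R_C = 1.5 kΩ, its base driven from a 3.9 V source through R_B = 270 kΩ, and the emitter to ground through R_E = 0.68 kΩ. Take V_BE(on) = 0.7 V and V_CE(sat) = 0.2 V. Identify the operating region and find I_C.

active; I_C ≈ 1.3 mA

Assume active. Base-emitter loop: I_B = (V_BB − V_BE)/(R_B + (β+1)R_E) = (3.9 − 0.7)/(270 + 151×0.68) = 0.00859 mA.
I_C = β·I_B = 150×0.00859 = 1.29 mA.
V_CE = V_CC − I_C·R_C − I_E·R_E = 9.9 − 1.29×1.5 − 1.3×0.68 = 7.09 V > V_CE(sat), so the active-region assumption holds.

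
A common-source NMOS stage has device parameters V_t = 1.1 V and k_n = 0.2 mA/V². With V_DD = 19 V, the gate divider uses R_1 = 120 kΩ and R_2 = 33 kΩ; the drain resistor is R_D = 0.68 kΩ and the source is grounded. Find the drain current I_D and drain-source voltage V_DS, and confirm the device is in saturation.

I_D ≈ 0.9 mA, V_DS ≈ 18 V

V_G = V_DD·R_2/(R_1+R_2) = 19×33/153 = 4.1 V. With the source grounded, V_GS = V_G = 4.1 V.
Assume saturation: I_D = (k_n/2)(V_GS − V_t)² = (0.2/2)×(4.1 − 1.1)² = 0.1×3² = 0.899 mA.
V_DS = V_DD − I_D·R_D = 19 − 0.899×0.68 = 18.4 V.
Saturation requires V_DS ≥ V_GS − V_t = 3 V; 18.4 ≥ 3 ✓.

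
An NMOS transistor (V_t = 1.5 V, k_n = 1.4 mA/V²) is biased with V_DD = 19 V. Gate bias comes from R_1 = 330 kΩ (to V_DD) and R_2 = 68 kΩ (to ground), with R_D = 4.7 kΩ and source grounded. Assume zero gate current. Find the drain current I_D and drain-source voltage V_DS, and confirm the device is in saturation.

V_G = V_DD·R_2/(R_1+R_2) = 19×68/398 = 3.25 V. With the source grounded, V_GS = V_G = 3.25 V.
Assume saturation: I_D = (k_n/2)(V_GS − V_t)² = (1.4/2)×(3.25 − 1.5)² = 0.7×1.75² = 2.13 mA.
V_DS = V_DD − I_D·R_D = 19 − 2.13×4.7 = 8.97 V.
Saturation requires V_DS ≥ V_GS − V_t = 1.75 V; 8.97 ≥ 1.75 ✓.

I_D ≈ 2.1 mA, V_DS ≈ 9 V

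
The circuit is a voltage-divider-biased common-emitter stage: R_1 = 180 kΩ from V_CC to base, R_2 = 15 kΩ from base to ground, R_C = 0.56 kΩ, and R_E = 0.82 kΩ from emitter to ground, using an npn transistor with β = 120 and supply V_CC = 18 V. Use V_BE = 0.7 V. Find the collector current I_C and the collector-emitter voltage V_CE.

Thevenize the base divider: V_Th = V_CC·R_2/(R_1+R_2) = 18×15/195 = 1.38 V, R_Th = R_1‖R_2 = 13.8 kΩ.
Base-emitter loop: V_Th = I_B·R_Th + V_BE + (β+1)I_B·R_E, so I_B = (1.38 − 0.7) / (13.8 + 121×0.82) = 0.00605 mA.
I_C = β·I_B = 120×0.00605 = 0.727 mA, and I_E = (β+1)I_B = 0.733 mA.
V_CE = V_CC − I_C·R_C − I_E·R_E = 18 − 0.727×0.56 − 0.733×0.82 = 17 V.
V_CE = 17 V > 0.2 V confirms active-region operation.

I_C ≈ 0.73 mA, V_CE ≈ 17 V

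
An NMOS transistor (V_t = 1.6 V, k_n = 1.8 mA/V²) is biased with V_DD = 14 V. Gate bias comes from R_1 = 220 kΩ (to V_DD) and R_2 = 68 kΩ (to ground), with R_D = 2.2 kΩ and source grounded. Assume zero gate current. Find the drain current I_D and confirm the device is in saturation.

V_G = V_DD·R_2/(R_1+R_2) = 14×68/288 = 3.31 V. With the source grounded, V_GS = V_G = 3.31 V.
Assume saturation: I_D = (k_n/2)(V_GS − V_t)² = (1.8/2)×(3.31 − 1.6)² = 0.9×1.71² = 2.62 mA.
V_DS = V_DD − I_D·R_D = 14 − 2.62×2.2 = 8.24 V.
Saturation requires V_DS ≥ V_GS − V_t = 1.71 V; 8.24 ≥ 1.71 ✓.

I_D ≈ 2.6 mA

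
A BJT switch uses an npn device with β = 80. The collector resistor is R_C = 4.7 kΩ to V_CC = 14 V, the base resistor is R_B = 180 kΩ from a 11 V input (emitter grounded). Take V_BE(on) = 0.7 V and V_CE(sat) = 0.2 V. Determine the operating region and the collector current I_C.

saturation; I_C ≈ 2.9 mA

Assume active: I_B = (11 − 0.7)/180 = 0.0572 mA, giving I_C = β·I_B = 4.58 mA.
But then V_CE = 14 − 4.58×4.7 = -7.52 V < V_CE(sat) = 0.2 V — impossible in the active region.
So the transistor is saturated. With V_CE = 0.2 V, I_C = (V_CC − 0.2)/R_C = 13.8/4.7 = 2.94 mA.
Check: β·I_B = 4.58 mA > I_C = 2.94 mA, confirming saturation.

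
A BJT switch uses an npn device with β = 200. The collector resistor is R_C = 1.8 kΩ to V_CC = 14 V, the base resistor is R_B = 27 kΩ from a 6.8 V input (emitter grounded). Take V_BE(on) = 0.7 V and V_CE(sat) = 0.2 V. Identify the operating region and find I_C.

saturation; I_C ≈ 7.7 mA

Assume active: I_B = (6.8 − 0.7)/27 = 0.226 mA, giving I_C = β·I_B = 45.2 mA.
But then V_CE = 14 − 45.2×1.8 = -67.3 V < V_CE(sat) = 0.2 V — impossible in the active region.
So the transistor is saturated. With V_CE = 0.2 V, I_C = (V_CC − 0.2)/R_C = 13.8/1.8 = 7.67 mA.
Check: β·I_B = 45.2 mA > I_C = 7.67 mA, confirming saturation.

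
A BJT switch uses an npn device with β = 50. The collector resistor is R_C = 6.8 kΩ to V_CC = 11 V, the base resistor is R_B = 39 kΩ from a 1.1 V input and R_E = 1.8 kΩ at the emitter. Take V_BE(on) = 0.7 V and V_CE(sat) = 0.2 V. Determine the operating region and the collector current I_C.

active; I_C ≈ 0.15 mA

Assume active. Base-emitter loop: I_B = (V_BB − V_BE)/(R_B + (β+1)R_E) = (1.1 − 0.7)/(39 + 51×1.8) = 0.00306 mA.
I_C = β·I_B = 50×0.00306 = 0.153 mA.
V_CE = V_CC − I_C·R_C − I_E·R_E = 11 − 0.153×6.8 − 0.156×1.8 = 9.68 V > V_CE(sat), so the active-region assumption holds.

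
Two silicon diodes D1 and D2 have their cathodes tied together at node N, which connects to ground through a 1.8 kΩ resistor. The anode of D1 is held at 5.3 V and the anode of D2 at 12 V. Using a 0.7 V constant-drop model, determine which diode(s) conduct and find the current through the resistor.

Assume both conduct. Then node N would need to be at both 5.3−0.7 = 4.6 V and 12−0.7 = 11.3 V, which is impossible.
Assume only D2 conducts: V_N = 12 − 0.7 = 11.3 V, so I_R = 11.3/1.8 = 6.28 mA.
Check D1: its anode-to-cathode voltage is 5.3 − 11.3 = -6 V < 0.7 V, so it is off. The assumption is consistent.

Only D2 conducts; I_R ≈ 6.3 mA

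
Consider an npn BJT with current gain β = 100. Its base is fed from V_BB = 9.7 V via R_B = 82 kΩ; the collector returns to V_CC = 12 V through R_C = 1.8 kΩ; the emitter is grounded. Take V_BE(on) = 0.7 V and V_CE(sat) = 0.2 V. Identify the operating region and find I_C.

saturation; I_C ≈ 6.6 mA

Assume active: I_B = (9.7 − 0.7)/82 = 0.11 mA, giving I_C = β·I_B = 11 mA.
But then V_CE = 12 − 11×1.8 = -7.76 V < V_CE(sat) = 0.2 V — impossible in the active region.
So the transistor is saturated. With V_CE = 0.2 V, I_C = (V_CC − 0.2)/R_C = 11.8/1.8 = 6.56 mA.
Check: β·I_B = 11 mA > I_C = 6.56 mA, confirming saturation.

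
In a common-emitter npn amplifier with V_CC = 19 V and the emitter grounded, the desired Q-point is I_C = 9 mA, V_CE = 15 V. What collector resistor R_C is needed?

Collector loop: V_CC = I_C·R_C + V_CE.
R_C = (V_CC − V_CE)/I_C = (19 − 15)/9 = 0.444 kΩ.

R_C ≈ 0.44 kΩ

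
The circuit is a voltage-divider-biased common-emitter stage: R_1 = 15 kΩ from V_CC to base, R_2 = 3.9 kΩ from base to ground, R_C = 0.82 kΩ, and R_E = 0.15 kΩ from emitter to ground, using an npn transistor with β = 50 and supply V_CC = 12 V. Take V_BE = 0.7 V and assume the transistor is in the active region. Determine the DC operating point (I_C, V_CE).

I_C ≈ 8.3 mA, V_CE ≈ 4 V

Thevenize the base divider: V_Th = V_CC·R_2/(R_1+R_2) = 12×3.9/18.9 = 2.48 V, R_Th = R_1‖R_2 = 3.1 kΩ.
Base-emitter loop: V_Th = I_B·R_Th + V_BE + (β+1)I_B·R_E, so I_B = (2.48 − 0.7) / (3.1 + 51×0.15) = 0.165 mA.
I_C = β·I_B = 50×0.165 = 8.27 mA, and I_E = (β+1)I_B = 8.43 mA.
V_CE = V_CC − I_C·R_C − I_E·R_E = 12 − 8.27×0.82 − 8.43×0.15 = 3.96 V.
V_CE = 3.96 V > 0.2 V confirms active-region operation.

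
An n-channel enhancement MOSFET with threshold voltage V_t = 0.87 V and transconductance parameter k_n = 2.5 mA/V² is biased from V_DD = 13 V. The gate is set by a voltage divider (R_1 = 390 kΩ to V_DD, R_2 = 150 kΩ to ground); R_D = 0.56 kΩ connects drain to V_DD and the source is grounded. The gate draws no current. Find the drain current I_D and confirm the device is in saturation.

I_D ≈ 9.4 mA

V_G = V_DD·R_2/(R_1+R_2) = 13×150/540 = 3.61 V. With the source grounded, V_GS = V_G = 3.61 V.
Assume saturation: I_D = (k_n/2)(V_GS − V_t)² = (2.5/2)×(3.61 − 0.87)² = 1.25×2.74² = 9.39 mA.
V_DS = V_DD − I_D·R_D = 13 − 9.39×0.56 = 7.74 V.
Saturation requires V_DS ≥ V_GS − V_t = 2.74 V; 7.74 ≥ 2.74 ✓.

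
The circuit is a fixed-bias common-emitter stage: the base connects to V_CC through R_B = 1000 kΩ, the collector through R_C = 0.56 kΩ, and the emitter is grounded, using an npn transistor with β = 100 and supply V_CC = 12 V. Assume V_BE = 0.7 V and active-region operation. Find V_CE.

V_CE ≈ 11 V

Base loop: V_CC = I_B·R_B + V_BE, so I_B = (12 − 0.7)/1000 kΩ = 0.0113 mA.
In the active region I_C = β·I_B = 100 × 0.0113 = 1.13 mA.
Collector loop: V_CE = V_CC − I_C·R_C = 12 − 1.13×0.56 = 11.4 V.
Since V_CE = 11.4 V > V_CE(sat) ≈ 0.2 V, the transistor is in the active region as assumed.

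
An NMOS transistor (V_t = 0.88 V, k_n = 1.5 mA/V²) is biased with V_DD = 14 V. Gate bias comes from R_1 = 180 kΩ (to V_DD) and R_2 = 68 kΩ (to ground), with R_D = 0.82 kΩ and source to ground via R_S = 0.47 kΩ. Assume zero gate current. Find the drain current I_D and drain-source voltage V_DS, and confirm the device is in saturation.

I_D ≈ 2.4 mA, V_DS ≈ 11 V

V_G = V_DD·R_2/(R_1+R_2) = 14×68/248 = 3.84 V.
Assume saturation: I_D = (k_n/2)(V_GS − V_t)² with V_GS = V_G − I_D·R_S = 3.84 − 0.47·I_D.
Substituting gives 0.166·I_D² − 3.09·I_D + 6.57 = 0, with roots I_D = 2.45 or 16.2 mA.
The root I_D = 16.2 mA gives V_GS = -3.76 V ≤ V_t, so take I_D = 2.45 mA.
Then V_GS = 2.69 V and V_DS = V_DD − I_D(R_D+R_S) = 14 − 2.45×1.29 = 10.8 V.
Saturation requires V_DS ≥ V_GS − V_t = 1.81 V; 10.8 ≥ 1.81 ✓.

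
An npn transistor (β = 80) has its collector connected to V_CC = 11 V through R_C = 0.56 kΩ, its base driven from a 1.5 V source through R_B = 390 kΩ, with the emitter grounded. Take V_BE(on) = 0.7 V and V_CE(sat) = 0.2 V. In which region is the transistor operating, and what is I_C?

active; I_C ≈ 0.16 mA

Assume active. Base-emitter loop: I_B = (V_BB − V_BE)/R_B = (1.5 − 0.7)/390 = 0.00205 mA.
I_C = β·I_B = 80×0.00205 = 0.164 mA.
V_CE = V_CC − I_C·R_C = 11 − 0.164×0.56 = 10.9 V > V_CE(sat), so the active-region assumption holds.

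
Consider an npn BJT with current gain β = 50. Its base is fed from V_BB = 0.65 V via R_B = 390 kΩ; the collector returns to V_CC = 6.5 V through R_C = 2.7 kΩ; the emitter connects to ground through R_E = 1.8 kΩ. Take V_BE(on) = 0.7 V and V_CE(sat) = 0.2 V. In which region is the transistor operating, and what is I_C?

V_BB = 0.65 V ≤ V_BE(on) = 0.7 V, so the base-emitter junction is not forward biased.
The transistor is in cutoff: I_B = I_C = 0.

cutoff; I_C ≈ 0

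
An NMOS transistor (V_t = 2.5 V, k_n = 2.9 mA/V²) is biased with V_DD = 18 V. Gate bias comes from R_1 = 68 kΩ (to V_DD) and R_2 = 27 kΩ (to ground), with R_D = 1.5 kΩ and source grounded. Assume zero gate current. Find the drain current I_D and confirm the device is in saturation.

V_G = V_DD·R_2/(R_1+R_2) = 18×27/95 = 5.12 V. With the source grounded, V_GS = V_G = 5.12 V.
Assume saturation: I_D = (k_n/2)(V_GS − V_t)² = (2.9/2)×(5.12 − 2.5)² = 1.45×2.62² = 9.92 mA.
V_DS = V_DD − I_D·R_D = 18 − 9.92×1.5 = 3.12 V.
Saturation requires V_DS ≥ V_GS − V_t = 2.62 V; 3.12 ≥ 2.62 ✓.

I_D ≈ 9.9 mA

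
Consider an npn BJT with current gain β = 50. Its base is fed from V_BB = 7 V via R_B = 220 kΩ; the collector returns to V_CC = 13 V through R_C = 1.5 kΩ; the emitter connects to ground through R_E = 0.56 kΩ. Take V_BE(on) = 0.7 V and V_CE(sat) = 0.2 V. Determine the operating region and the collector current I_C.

active; I_C ≈ 1.3 mA

Assume active. Base-emitter loop: I_B = (V_BB − V_BE)/(R_B + (β+1)R_E) = (7 − 0.7)/(220 + 51×0.56) = 0.0253 mA.
I_C = β·I_B = 50×0.0253 = 1.27 mA.
V_CE = V_CC − I_C·R_C − I_E·R_E = 13 − 1.27×1.5 − 1.29×0.56 = 10.4 V > V_CE(sat), so the active-region assumption holds.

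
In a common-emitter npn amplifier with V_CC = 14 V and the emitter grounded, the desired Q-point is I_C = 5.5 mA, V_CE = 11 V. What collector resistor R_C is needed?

R_C ≈ 0.55 kΩ

Collector loop: V_CC = I_C·R_C + V_CE.
R_C = (V_CC − V_CE)/I_C = (14 − 11)/5.5 = 0.545 kΩ.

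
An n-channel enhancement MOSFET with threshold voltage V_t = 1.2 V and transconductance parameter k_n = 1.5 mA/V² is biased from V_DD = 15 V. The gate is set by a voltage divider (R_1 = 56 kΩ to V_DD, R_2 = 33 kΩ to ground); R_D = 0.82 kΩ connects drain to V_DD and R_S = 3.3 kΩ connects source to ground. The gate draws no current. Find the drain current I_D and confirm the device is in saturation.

I_D ≈ 0.98 mA

V_G = V_DD·R_2/(R_1+R_2) = 15×33/89 = 5.56 V.
Assume saturation: I_D = (k_n/2)(V_GS − V_t)² with V_GS = V_G − I_D·R_S = 5.56 − 3.3·I_D.
Substituting gives 8.17·I_D² − 22.6·I_D + 14.3 = 0, with roots I_D = 0.976 or 1.79 mA.
The root I_D = 1.79 mA gives V_GS = -0.345 V ≤ V_t, so take I_D = 0.976 mA.
Then V_GS = 2.34 V and V_DS = V_DD − I_D(R_D+R_S) = 15 − 0.976×4.12 = 11 V.
Saturation requires V_DS ≥ V_GS − V_t = 1.14 V; 11 ≥ 1.14 ✓.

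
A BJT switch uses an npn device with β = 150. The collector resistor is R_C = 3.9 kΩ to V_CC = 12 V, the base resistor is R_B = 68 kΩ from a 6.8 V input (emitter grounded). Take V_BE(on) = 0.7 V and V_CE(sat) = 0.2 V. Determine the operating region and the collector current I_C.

Assume active: I_B = (6.8 − 0.7)/68 = 0.0897 mA, giving I_C = β·I_B = 13.5 mA.
But then V_CE = 12 − 13.5×3.9 = -40.5 V < V_CE(sat) = 0.2 V — impossible in the active region.
So the transistor is saturated. With V_CE = 0.2 V, I_C = (V_CC − 0.2)/R_C = 11.8/3.9 = 3.03 mA.
Check: β·I_B = 13.5 mA > I_C = 3.03 mA, confirming saturation.

saturation; I_C ≈ 3 mA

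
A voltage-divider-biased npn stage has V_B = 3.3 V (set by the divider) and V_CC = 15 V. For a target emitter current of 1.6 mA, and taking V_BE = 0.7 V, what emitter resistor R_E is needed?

V_E = V_B − V_BE = 3.3 − 0.7 = 2.6 V.
R_E = V_E / I_E = 2.6 / 1.6 = 1.62 kΩ.

R_E ≈ 1.6 kΩ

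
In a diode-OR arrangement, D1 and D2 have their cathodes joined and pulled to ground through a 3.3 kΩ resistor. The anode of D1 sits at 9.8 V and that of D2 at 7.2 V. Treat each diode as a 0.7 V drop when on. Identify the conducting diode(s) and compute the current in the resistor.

Assume both conduct. Then node N would need to be at both 9.8−0.7 = 9.1 V and 7.2−0.7 = 6.5 V, which is impossible.
Assume only D1 conducts: V_N = 9.8 − 0.7 = 9.1 V, so I_R = 9.1/3.3 = 2.76 mA.
Check D2: its anode-to-cathode voltage is 7.2 − 9.1 = -1.9 V < 0.7 V, so it is off. The assumption is consistent.

Only D1 conducts; I_R ≈ 2.8 mA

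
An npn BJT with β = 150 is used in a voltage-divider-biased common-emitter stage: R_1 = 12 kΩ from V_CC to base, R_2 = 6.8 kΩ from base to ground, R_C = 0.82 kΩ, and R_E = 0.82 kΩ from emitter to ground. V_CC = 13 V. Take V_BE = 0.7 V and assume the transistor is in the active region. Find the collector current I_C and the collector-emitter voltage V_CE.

Thevenize the base divider: V_Th = V_CC·R_2/(R_1+R_2) = 13×6.8/18.8 = 4.7 V, R_Th = R_1‖R_2 = 4.34 kΩ.
Base-emitter loop: V_Th = I_B·R_Th + V_BE + (β+1)I_B·R_E, so I_B = (4.7 − 0.7) / (4.34 + 151×0.82) = 0.0312 mA.
I_C = β·I_B = 150×0.0312 = 4.68 mA, and I_E = (β+1)I_B = 4.72 mA.
V_CE = V_CC − I_C·R_C − I_E·R_E = 13 − 4.68×0.82 − 4.72×0.82 = 5.29 V.
V_CE = 5.29 V > 0.2 V confirms active-region operation.

I_C ≈ 4.7 mA, V_CE ≈ 5.3 V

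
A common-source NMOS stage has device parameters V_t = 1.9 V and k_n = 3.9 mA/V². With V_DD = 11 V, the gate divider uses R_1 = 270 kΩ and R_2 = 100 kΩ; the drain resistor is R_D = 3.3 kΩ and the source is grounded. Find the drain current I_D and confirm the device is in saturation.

I_D ≈ 2.2 mA

V_G = V_DD·R_2/(R_1+R_2) = 11×100/370 = 2.97 V. With the source grounded, V_GS = V_G = 2.97 V.
Assume saturation: I_D = (k_n/2)(V_GS − V_t)² = (3.9/2)×(2.97 − 1.9)² = 1.95×1.07² = 2.24 mA.
V_DS = V_DD − I_D·R_D = 11 − 2.24×3.3 = 3.59 V.
Saturation requires V_DS ≥ V_GS − V_t = 1.07 V; 3.59 ≥ 1.07 ✓.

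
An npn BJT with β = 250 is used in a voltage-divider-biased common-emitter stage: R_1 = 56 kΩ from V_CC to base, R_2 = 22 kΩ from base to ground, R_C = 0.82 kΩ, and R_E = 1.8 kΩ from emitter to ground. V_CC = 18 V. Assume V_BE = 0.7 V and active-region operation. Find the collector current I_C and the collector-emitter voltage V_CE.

Thevenize the base divider: V_Th = V_CC·R_2/(R_1+R_2) = 18×22/78 = 5.08 V, R_Th = R_1‖R_2 = 15.8 kΩ.
Base-emitter loop: V_Th = I_B·R_Th + V_BE + (β+1)I_B·R_E, so I_B = (5.08 − 0.7) / (15.8 + 251×1.8) = 0.00936 mA.
I_C = β·I_B = 250×0.00936 = 2.34 mA, and I_E = (β+1)I_B = 2.35 mA.
V_CE = V_CC − I_C·R_C − I_E·R_E = 18 − 2.34×0.82 − 2.35×1.8 = 11.9 V.
V_CE = 11.9 V > 0.2 V confirms active-region operation.

I_C ≈ 2.3 mA, V_CE ≈ 12 V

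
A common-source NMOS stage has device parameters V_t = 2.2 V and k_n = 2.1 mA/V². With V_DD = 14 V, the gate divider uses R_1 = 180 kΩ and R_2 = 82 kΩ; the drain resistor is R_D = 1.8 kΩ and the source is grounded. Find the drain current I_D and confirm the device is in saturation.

I_D ≈ 5 mA

V_G = V_DD·R_2/(R_1+R_2) = 14×82/262 = 4.38 V. With the source grounded, V_GS = V_G = 4.38 V.
Assume saturation: I_D = (k_n/2)(V_GS − V_t)² = (2.1/2)×(4.38 − 2.2)² = 1.05×2.18² = 5 mA.
V_DS = V_DD − I_D·R_D = 14 − 5×1.8 = 5 V.
Saturation requires V_DS ≥ V_GS − V_t = 2.18 V; 5 ≥ 2.18 ✓.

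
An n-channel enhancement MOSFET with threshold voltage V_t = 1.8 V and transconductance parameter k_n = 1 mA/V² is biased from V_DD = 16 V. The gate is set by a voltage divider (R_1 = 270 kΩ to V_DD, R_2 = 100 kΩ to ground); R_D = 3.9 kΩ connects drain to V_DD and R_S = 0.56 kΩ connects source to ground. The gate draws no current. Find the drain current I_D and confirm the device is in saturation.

I_D ≈ 1.5 mA

V_G = V_DD·R_2/(R_1+R_2) = 16×100/370 = 4.32 V.
Assume saturation: I_D = (k_n/2)(V_GS − V_t)² with V_GS = V_G − I_D·R_S = 4.32 − 0.56·I_D.
Substituting gives 0.157·I_D² − 2.41·I_D + 3.19 = 0, with roots I_D = 1.46 or 13.9 mA.
The root I_D = 13.9 mA gives V_GS = -3.48 V ≤ V_t, so take I_D = 1.46 mA.
Then V_GS = 3.51 V and V_DS = V_DD − I_D(R_D+R_S) = 16 − 1.46×4.46 = 9.5 V.
Saturation requires V_DS ≥ V_GS − V_t = 1.71 V; 9.5 ≥ 1.71 ✓.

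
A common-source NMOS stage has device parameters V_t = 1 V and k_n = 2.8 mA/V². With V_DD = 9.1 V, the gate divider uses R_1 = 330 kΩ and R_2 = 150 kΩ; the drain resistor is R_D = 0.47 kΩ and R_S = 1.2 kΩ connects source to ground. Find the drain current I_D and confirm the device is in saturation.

I_D ≈ 0.88 mA

V_G = V_DD·R_2/(R_1+R_2) = 9.1×150/480 = 2.84 V.
Assume saturation: I_D = (k_n/2)(V_GS − V_t)² with V_GS = V_G − I_D·R_S = 2.84 − 1.2·I_D.
Substituting gives 2.02·I_D² − 7.19·I_D + 4.76 = 0, with roots I_D = 0.877 or 2.69 mA.
The root I_D = 2.69 mA gives V_GS = -0.387 V ≤ V_t, so take I_D = 0.877 mA.
Then V_GS = 1.79 V and V_DS = V_DD − I_D(R_D+R_S) = 9.1 − 0.877×1.67 = 7.64 V.
Saturation requires V_DS ≥ V_GS − V_t = 0.791 V; 7.64 ≥ 0.791 ✓.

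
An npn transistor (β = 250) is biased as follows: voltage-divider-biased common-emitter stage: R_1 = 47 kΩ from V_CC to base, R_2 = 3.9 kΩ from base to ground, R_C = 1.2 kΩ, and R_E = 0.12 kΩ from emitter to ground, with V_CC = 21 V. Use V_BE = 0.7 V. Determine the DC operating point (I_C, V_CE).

I_C ≈ 6.7 mA, V_CE ≈ 12 V

Thevenize the base divider: V_Th = V_CC·R_2/(R_1+R_2) = 21×3.9/50.9 = 1.61 V, R_Th = R_1‖R_2 = 3.6 kΩ.
Base-emitter loop: V_Th = I_B·R_Th + V_BE + (β+1)I_B·R_E, so I_B = (1.61 − 0.7) / (3.6 + 251×0.12) = 0.027 mA.
I_C = β·I_B = 250×0.027 = 6.74 mA, and I_E = (β+1)I_B = 6.77 mA.
V_CE = V_CC − I_C·R_C − I_E·R_E = 21 − 6.74×1.2 − 6.77×0.12 = 12.1 V.
V_CE = 12.1 V > 0.2 V confirms active-region operation.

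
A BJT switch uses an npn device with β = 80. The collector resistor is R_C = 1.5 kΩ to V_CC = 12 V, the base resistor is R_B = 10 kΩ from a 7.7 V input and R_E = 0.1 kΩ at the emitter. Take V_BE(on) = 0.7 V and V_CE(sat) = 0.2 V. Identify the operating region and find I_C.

Assume active: I_B = (7.7 − 0.7)/(10 + 81×0.1) = 0.387 mA, I_C = β·I_B = 30.9 mA.
Then V_CE = 12 − 30.9×1.5 − 31.3×0.1 = -37.5 V < 0.2 V — the active assumption fails.
Re-solve with V_CE = 0.2 V. KCL at the emitter: V_E/R_E = (V_BB−0.7−V_E)/R_B + (V_CC−0.2−V_E)/R_C, giving V_E = 0.796 V.
I_C = (V_CC − 0.2 − V_E)/R_C = (11.8 − 0.796)/1.5 = 7.34 mA.
Check: I_B = (7 − 0.796)/10 = 0.62 mA, and β·I_B = 49.6 mA > I_C, confirming saturation.

saturation; I_C ≈ 7.3 mA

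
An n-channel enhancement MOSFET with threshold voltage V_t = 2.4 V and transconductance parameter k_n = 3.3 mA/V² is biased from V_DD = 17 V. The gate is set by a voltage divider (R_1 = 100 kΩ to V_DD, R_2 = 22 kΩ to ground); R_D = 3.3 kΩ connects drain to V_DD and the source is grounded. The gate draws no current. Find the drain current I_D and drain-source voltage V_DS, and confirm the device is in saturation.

I_D ≈ 0.73 mA, V_DS ≈ 15 V

V_G = V_DD·R_2/(R_1+R_2) = 17×22/122 = 3.07 V. With the source grounded, V_GS = V_G = 3.07 V.
Assume saturation: I_D = (k_n/2)(V_GS − V_t)² = (3.3/2)×(3.07 − 2.4)² = 1.65×0.666² = 0.731 mA.
V_DS = V_DD − I_D·R_D = 17 − 0.731×3.3 = 14.6 V.
Saturation requires V_DS ≥ V_GS − V_t = 0.666 V; 14.6 ≥ 0.666 ✓.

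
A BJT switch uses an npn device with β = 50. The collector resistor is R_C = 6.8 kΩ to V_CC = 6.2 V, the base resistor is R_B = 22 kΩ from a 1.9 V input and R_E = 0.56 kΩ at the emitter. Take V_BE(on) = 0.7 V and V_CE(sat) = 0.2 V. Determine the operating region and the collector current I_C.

saturation; I_C ≈ 0.81 mA

Assume active: I_B = (1.9 − 0.7)/(22 + 51×0.56) = 0.0237 mA, I_C = β·I_B = 1.19 mA.
Then V_CE = 6.2 − 1.19×6.8 − 1.21×0.56 = -2.55 V < 0.2 V — the active assumption fails.
Re-solve with V_CE = 0.2 V. KCL at the emitter: V_E/R_E = (V_BB−0.7−V_E)/R_B + (V_CC−0.2−V_E)/R_C, giving V_E = 0.474 V.
I_C = (V_CC − 0.2 − V_E)/R_C = (6 − 0.474)/6.8 = 0.813 mA.
Check: I_B = (1.2 − 0.474)/22 = 0.033 mA, and β·I_B = 1.65 mA > I_C, confirming saturation.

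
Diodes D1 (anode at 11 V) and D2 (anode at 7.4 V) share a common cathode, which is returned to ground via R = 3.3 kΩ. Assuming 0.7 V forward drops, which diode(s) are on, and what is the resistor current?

Only D1 conducts; I_R ≈ 3.1 mA

Assume both conduct. Then node N would need to be at both 11−0.7 = 10.3 V and 7.4−0.7 = 6.7 V, which is impossible.
Assume only D1 conducts: V_N = 11 − 0.7 = 10.3 V, so I_R = 10.3/3.3 = 3.12 mA.
Check D2: its anode-to-cathode voltage is 7.4 − 10.3 = -2.9 V < 0.7 V, so it is off. The assumption is consistent.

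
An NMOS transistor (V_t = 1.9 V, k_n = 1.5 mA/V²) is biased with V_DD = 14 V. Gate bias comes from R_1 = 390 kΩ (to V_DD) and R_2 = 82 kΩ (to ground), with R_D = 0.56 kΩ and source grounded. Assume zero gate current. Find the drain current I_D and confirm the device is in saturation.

V_G = V_DD·R_2/(R_1+R_2) = 14×82/472 = 2.43 V. With the source grounded, V_GS = V_G = 2.43 V.
Assume saturation: I_D = (k_n/2)(V_GS − V_t)² = (1.5/2)×(2.43 − 1.9)² = 0.75×0.532² = 0.212 mA.
V_DS = V_DD − I_D·R_D = 14 − 0.212×0.56 = 13.9 V.
Saturation requires V_DS ≥ V_GS − V_t = 0.532 V; 13.9 ≥ 0.532 ✓.

I_D ≈ 0.21 mA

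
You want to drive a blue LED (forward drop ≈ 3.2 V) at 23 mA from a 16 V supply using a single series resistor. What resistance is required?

R ≈ 0.56 kΩ

The resistor drops V_S − V_D = 16 − 3.2 = 12.8 V at 23 mA.
R = 12.8 V / 23 mA = 0.557 kΩ.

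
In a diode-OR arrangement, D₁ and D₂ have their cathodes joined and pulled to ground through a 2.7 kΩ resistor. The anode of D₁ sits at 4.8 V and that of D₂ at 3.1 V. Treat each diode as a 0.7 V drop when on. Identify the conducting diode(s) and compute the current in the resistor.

Assume both conduct. Then node N would need to be at both 4.8−0.7 = 4.1 V and 3.1−0.7 = 2.4 V, which is impossible.
Assume only D₁ conducts: V_N = 4.8 − 0.7 = 4.1 V, so I_R = 4.1/2.7 = 1.52 mA.
Check D₂: its anode-to-cathode voltage is 3.1 − 4.1 = -1 V < 0.7 V, so it is off. The assumption is consistent.

Only D₁ conducts; I_R ≈ 1.5 mA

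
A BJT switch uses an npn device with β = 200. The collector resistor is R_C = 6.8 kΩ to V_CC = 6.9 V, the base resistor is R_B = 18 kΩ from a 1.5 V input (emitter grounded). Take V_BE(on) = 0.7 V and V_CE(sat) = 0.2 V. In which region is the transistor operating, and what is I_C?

Assume active: I_B = (1.5 − 0.7)/18 = 0.0444 mA, giving I_C = β·I_B = 8.89 mA.
But then V_CE = 6.9 − 8.89×6.8 = -53.5 V < V_CE(sat) = 0.2 V — impossible in the active region.
So the transistor is saturated. With V_CE = 0.2 V, I_C = (V_CC − 0.2)/R_C = 6.7/6.8 = 0.985 mA.
Check: β·I_B = 8.89 mA > I_C = 0.985 mA, confirming saturation.

saturation; I_C ≈ 0.99 mA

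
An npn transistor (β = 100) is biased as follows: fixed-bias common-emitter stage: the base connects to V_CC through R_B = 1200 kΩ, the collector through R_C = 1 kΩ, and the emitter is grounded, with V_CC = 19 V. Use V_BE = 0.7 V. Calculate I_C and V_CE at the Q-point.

I_C ≈ 1.5 mA, V_CE ≈ 17 V

Base loop: V_CC = I_B·R_B + V_BE, so I_B = (19 − 0.7)/1200 kΩ = 0.0153 mA.
In the active region I_C = β·I_B = 100 × 0.0153 = 1.53 mA.
Collector loop: V_CE = V_CC − I_C·R_C = 19 − 1.53×1 = 17.5 V.
Since V_CE = 17.5 V > V_CE(sat) ≈ 0.2 V, the transistor is in the active region as assumed.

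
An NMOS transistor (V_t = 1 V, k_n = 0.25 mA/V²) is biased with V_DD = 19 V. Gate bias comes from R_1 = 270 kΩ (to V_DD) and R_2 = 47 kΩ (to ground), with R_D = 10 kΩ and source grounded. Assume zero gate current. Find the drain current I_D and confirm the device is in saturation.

V_G = V_DD·R_2/(R_1+R_2) = 19×47/317 = 2.82 V. With the source grounded, V_GS = V_G = 2.82 V.
Assume saturation: I_D = (k_n/2)(V_GS − V_t)² = (0.25/2)×(2.82 − 1)² = 0.125×1.82² = 0.413 mA.
V_DS = V_DD − I_D·R_D = 19 − 0.413×10 = 14.9 V.
Saturation requires V_DS ≥ V_GS − V_t = 1.82 V; 14.9 ≥ 1.82 ✓.

I_D ≈ 0.41 mA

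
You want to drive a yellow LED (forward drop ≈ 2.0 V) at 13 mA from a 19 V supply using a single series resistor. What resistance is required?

The resistor drops V_S − V_D = 19 − 2.0 = 17 V at 13 mA.
R = 17 V / 13 mA = 1.31 kΩ.

R ≈ 1.3 kΩ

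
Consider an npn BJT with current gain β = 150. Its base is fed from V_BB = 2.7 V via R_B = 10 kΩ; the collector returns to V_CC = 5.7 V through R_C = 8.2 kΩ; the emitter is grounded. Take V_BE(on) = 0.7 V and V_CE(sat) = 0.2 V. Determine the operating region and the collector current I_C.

saturation; I_C ≈ 0.67 mA

Assume active: I_B = (2.7 − 0.7)/10 = 0.2 mA, giving I_C = β·I_B = 30 mA.
But then V_CE = 5.7 − 30×8.2 = -240 V < V_CE(sat) = 0.2 V — impossible in the active region.
So the transistor is saturated. With V_CE = 0.2 V, I_C = (V_CC − 0.2)/R_C = 5.5/8.2 = 0.671 mA.
Check: β·I_B = 30 mA > I_C = 0.671 mA, confirming saturation.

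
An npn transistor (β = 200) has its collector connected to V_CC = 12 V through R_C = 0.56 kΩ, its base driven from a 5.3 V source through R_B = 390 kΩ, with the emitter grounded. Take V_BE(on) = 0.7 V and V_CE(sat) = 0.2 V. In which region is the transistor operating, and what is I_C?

active; I_C ≈ 2.4 mA

Assume active. Base-emitter loop: I_B = (V_BB − V_BE)/R_B = (5.3 − 0.7)/390 = 0.0118 mA.
I_C = β·I_B = 200×0.0118 = 2.36 mA.
V_CE = V_CC − I_C·R_C = 12 − 2.36×0.56 = 10.7 V > V_CE(sat), so the active-region assumption holds.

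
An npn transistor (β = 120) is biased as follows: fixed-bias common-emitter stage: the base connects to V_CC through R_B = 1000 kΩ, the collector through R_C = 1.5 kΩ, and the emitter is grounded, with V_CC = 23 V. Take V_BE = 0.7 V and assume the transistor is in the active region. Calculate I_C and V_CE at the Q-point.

Base loop: V_CC = I_B·R_B + V_BE, so I_B = (23 − 0.7)/1000 kΩ = 0.0223 mA.
In the active region I_C = β·I_B = 120 × 0.0223 = 2.68 mA.
Collector loop: V_CE = V_CC − I_C·R_C = 23 − 2.68×1.5 = 19 V.
Since V_CE = 19 V > V_CE(sat) ≈ 0.2 V, the transistor is in the active region as assumed.

I_C ≈ 2.7 mA, V_CE ≈ 19 V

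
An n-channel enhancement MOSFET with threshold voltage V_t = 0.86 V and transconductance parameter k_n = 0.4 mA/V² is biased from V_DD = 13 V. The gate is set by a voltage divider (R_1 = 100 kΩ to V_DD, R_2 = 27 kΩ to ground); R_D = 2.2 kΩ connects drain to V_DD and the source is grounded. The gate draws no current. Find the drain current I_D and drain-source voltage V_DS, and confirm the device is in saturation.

I_D ≈ 0.72 mA, V_DS ≈ 11 V

V_G = V_DD·R_2/(R_1+R_2) = 13×27/127 = 2.76 V. With the source grounded, V_GS = V_G = 2.76 V.
Assume saturation: I_D = (k_n/2)(V_GS − V_t)² = (0.4/2)×(2.76 − 0.86)² = 0.2×1.9² = 0.725 mA.
V_DS = V_DD − I_D·R_D = 13 − 0.725×2.2 = 11.4 V.
Saturation requires V_DS ≥ V_GS − V_t = 1.9 V; 11.4 ≥ 1.9 ✓.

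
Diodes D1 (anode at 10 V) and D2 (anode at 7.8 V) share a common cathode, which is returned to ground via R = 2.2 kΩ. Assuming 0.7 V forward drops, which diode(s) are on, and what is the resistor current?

Only D1 conducts; I_R ≈ 4.2 mA

Assume both conduct. Then node N would need to be at both 10−0.7 = 9.3 V and 7.8−0.7 = 7.1 V, which is impossible.
Assume only D1 conducts: V_N = 10 − 0.7 = 9.3 V, so I_R = 9.3/2.2 = 4.23 mA.
Check D2: its anode-to-cathode voltage is 7.8 − 9.3 = -1.5 V < 0.7 V, so it is off. The assumption is consistent.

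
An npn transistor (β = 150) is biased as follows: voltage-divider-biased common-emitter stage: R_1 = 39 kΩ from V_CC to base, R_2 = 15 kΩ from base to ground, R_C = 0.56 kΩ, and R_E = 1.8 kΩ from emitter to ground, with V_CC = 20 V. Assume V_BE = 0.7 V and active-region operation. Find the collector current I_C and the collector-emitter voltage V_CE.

I_C ≈ 2.6 mA, V_CE ≈ 14 V

Thevenize the base divider: V_Th = V_CC·R_2/(R_1+R_2) = 20×15/54 = 5.56 V, R_Th = R_1‖R_2 = 10.8 kΩ.
Base-emitter loop: V_Th = I_B·R_Th + V_BE + (β+1)I_B·R_E, so I_B = (5.56 − 0.7) / (10.8 + 151×1.8) = 0.0172 mA.
I_C = β·I_B = 150×0.0172 = 2.58 mA, and I_E = (β+1)I_B = 2.59 mA.
V_CE = V_CC − I_C·R_C − I_E·R_E = 20 − 2.58×0.56 − 2.59×1.8 = 13.9 V.
V_CE = 13.9 V > 0.2 V confirms active-region operation.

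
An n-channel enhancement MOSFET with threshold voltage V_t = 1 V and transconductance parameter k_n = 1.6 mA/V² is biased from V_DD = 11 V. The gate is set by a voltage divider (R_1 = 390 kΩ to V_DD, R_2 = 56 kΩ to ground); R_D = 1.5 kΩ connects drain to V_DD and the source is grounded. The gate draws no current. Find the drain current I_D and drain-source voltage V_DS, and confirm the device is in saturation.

V_G = V_DD·R_2/(R_1+R_2) = 11×56/446 = 1.38 V. With the source grounded, V_GS = V_G = 1.38 V.
Assume saturation: I_D = (k_n/2)(V_GS − V_t)² = (1.6/2)×(1.38 − 1)² = 0.8×0.381² = 0.116 mA.
V_DS = V_DD − I_D·R_D = 11 − 0.116×1.5 = 10.8 V.
Saturation requires V_DS ≥ V_GS − V_t = 0.381 V; 10.8 ≥ 0.381 ✓.

I_D ≈ 0.12 mA, V_DS ≈ 11 V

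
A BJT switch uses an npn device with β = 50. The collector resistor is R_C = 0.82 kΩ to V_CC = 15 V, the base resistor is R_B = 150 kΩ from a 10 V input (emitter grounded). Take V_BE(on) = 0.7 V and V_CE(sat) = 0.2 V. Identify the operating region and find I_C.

Assume active. Base-emitter loop: I_B = (V_BB − V_BE)/R_B = (10 − 0.7)/150 = 0.062 mA.
I_C = β·I_B = 50×0.062 = 3.1 mA.
V_CE = V_CC − I_C·R_C = 15 − 3.1×0.82 = 12.5 V > V_CE(sat), so the active-region assumption holds.

active; I_C ≈ 3.1 mA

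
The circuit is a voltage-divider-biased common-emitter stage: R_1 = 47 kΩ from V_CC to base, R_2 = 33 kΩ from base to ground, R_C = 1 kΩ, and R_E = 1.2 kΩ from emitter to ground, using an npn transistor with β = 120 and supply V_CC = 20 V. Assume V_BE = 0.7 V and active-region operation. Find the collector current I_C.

I_C ≈ 5.5 mA

Thevenize the base divider: V_Th = V_CC·R_2/(R_1+R_2) = 20×33/80 = 8.25 V, R_Th = R_1‖R_2 = 19.4 kΩ.
Base-emitter loop: V_Th = I_B·R_Th + V_BE + (β+1)I_B·R_E, so I_B = (8.25 − 0.7) / (19.4 + 121×1.2) = 0.0459 mA.
I_C = β·I_B = 120×0.0459 = 5.5 mA, and I_E = (β+1)I_B = 5.55 mA.
V_CE = V_CC − I_C·R_C − I_E·R_E = 20 − 5.5×1 − 5.55×1.2 = 7.83 V.
V_CE = 7.83 V > 0.2 V confirms active-region operation.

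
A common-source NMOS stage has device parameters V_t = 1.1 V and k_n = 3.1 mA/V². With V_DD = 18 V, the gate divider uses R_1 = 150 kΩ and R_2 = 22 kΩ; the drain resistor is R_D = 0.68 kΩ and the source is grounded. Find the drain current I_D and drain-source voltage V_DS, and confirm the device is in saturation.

V_G = V_DD·R_2/(R_1+R_2) = 18×22/172 = 2.3 V. With the source grounded, V_GS = V_G = 2.3 V.
Assume saturation: I_D = (k_n/2)(V_GS − V_t)² = (3.1/2)×(2.3 − 1.1)² = 1.55×1.2² = 2.24 mA.
V_DS = V_DD − I_D·R_D = 18 − 2.24×0.68 = 16.5 V.
Saturation requires V_DS ≥ V_GS − V_t = 1.2 V; 16.5 ≥ 1.2 ✓.

I_D ≈ 2.2 mA, V_DS ≈ 16 V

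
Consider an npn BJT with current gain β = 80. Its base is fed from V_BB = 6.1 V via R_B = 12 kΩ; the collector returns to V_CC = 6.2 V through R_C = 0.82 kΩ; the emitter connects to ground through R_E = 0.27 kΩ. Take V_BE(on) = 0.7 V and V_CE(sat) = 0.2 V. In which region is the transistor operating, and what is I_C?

saturation; I_C ≈ 5.4 mA

Assume active: I_B = (6.1 − 0.7)/(12 + 81×0.27) = 0.159 mA, I_C = β·I_B = 12.8 mA.
Then V_CE = 6.2 − 12.8×0.82 − 12.9×0.27 = -7.75 V < 0.2 V — the active assumption fails.
Re-solve with V_CE = 0.2 V. KCL at the emitter: V_E/R_E = (V_BB−0.7−V_E)/R_B + (V_CC−0.2−V_E)/R_C, giving V_E = 1.55 V.
I_C = (V_CC − 0.2 − V_E)/R_C = (6 − 1.55)/0.82 = 5.43 mA.
Check: I_B = (5.4 − 1.55)/12 = 0.321 mA, and β·I_B = 25.7 mA > I_C, confirming saturation.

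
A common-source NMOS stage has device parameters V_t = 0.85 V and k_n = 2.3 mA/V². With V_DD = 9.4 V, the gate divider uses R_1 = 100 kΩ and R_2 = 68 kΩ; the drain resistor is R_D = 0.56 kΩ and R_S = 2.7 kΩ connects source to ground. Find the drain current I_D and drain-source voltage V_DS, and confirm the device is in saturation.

I_D ≈ 0.79 mA, V_DS ≈ 6.8 V

V_G = V_DD·R_2/(R_1+R_2) = 9.4×68/168 = 3.8 V.
Assume saturation: I_D = (k_n/2)(V_GS − V_t)² with V_GS = V_G − I_D·R_S = 3.8 − 2.7·I_D.
Substituting gives 8.38·I_D² − 19.3·I_D + 10 = 0, with roots I_D = 0.788 or 1.52 mA.
The root I_D = 1.52 mA gives V_GS = -0.3 V ≤ V_t, so take I_D = 0.788 mA.
Then V_GS = 1.68 V and V_DS = V_DD − I_D(R_D+R_S) = 9.4 − 0.788×3.26 = 6.83 V.
Saturation requires V_DS ≥ V_GS − V_t = 0.828 V; 6.83 ≥ 0.828 ✓.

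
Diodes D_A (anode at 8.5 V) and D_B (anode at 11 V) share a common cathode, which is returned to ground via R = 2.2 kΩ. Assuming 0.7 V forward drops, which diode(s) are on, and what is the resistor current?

Only D_B conducts; I_R ≈ 4.7 mA

Assume both conduct. Then node N would need to be at both 8.5−0.7 = 7.8 V and 11−0.7 = 10.3 V, which is impossible.
Assume only D_B conducts: V_N = 11 − 0.7 = 10.3 V, so I_R = 10.3/2.2 = 4.68 mA.
Check D_A: its anode-to-cathode voltage is 8.5 − 10.3 = -1.8 V < 0.7 V, so it is off. The assumption is consistent.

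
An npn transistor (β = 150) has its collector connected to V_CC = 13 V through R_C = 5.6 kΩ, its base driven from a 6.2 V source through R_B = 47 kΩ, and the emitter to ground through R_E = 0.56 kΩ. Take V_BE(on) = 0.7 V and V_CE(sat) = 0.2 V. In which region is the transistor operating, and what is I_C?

Assume active: I_B = (6.2 − 0.7)/(47 + 151×0.56) = 0.0418 mA, I_C = β·I_B = 6.27 mA.
Then V_CE = 13 − 6.27×5.6 − 6.31×0.56 = -25.7 V < 0.2 V — the active assumption fails.
Re-solve with V_CE = 0.2 V. KCL at the emitter: V_E/R_E = (V_BB−0.7−V_E)/R_B + (V_CC−0.2−V_E)/R_C, giving V_E = 1.21 V.
I_C = (V_CC − 0.2 − V_E)/R_C = (12.8 − 1.21)/5.6 = 2.07 mA.
Check: I_B = (5.5 − 1.21)/47 = 0.0913 mA, and β·I_B = 13.7 mA > I_C, confirming saturation.

saturation; I_C ≈ 2.1 mA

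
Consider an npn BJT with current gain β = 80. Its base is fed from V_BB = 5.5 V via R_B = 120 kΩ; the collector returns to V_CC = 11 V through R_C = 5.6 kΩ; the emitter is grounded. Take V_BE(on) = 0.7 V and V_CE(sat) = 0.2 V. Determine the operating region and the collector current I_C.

Assume active: I_B = (5.5 − 0.7)/120 = 0.04 mA, giving I_C = β·I_B = 3.2 mA.
But then V_CE = 11 − 3.2×5.6 = -6.92 V < V_CE(sat) = 0.2 V — impossible in the active region.
So the transistor is saturated. With V_CE = 0.2 V, I_C = (V_CC − 0.2)/R_C = 10.8/5.6 = 1.93 mA.
Check: β·I_B = 3.2 mA > I_C = 1.93 mA, confirming saturation.

saturation; I_C ≈ 1.9 mA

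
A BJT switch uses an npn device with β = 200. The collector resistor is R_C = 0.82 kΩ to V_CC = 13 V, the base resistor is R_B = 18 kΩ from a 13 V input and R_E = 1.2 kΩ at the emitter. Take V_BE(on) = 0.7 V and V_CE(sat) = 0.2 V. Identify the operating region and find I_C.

Assume active: I_B = (13 − 0.7)/(18 + 201×1.2) = 0.0475 mA, I_C = β·I_B = 9.49 mA.
Then V_CE = 13 − 9.49×0.82 − 9.54×1.2 = -6.23 V < 0.2 V — the active assumption fails.
Re-solve with V_CE = 0.2 V. KCL at the emitter: V_E/R_E = (V_BB−0.7−V_E)/R_B + (V_CC−0.2−V_E)/R_C, giving V_E = 7.73 V.
I_C = (V_CC − 0.2 − V_E)/R_C = (12.8 − 7.73)/0.82 = 6.19 mA.
Check: I_B = (12.3 − 7.73)/18 = 0.254 mA, and β·I_B = 50.8 mA > I_C, confirming saturation.

saturation; I_C ≈ 6.2 mA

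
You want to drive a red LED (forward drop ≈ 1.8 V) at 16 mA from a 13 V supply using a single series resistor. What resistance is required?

R ≈ 0.7 kΩ

The resistor drops V_S − V_D = 13 − 1.8 = 11.2 V at 16 mA.
R = 11.2 V / 16 mA = 0.7 kΩ.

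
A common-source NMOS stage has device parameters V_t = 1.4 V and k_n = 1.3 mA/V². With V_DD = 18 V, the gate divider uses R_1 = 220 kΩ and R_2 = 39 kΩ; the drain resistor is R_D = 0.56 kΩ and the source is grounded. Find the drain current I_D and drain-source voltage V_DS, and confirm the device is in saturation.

V_G = V_DD·R_2/(R_1+R_2) = 18×39/259 = 2.71 V. With the source grounded, V_GS = V_G = 2.71 V.
Assume saturation: I_D = (k_n/2)(V_GS − V_t)² = (1.3/2)×(2.71 − 1.4)² = 0.65×1.31² = 1.12 mA.
V_DS = V_DD − I_D·R_D = 18 − 1.12×0.56 = 17.4 V.
Saturation requires V_DS ≥ V_GS − V_t = 1.31 V; 17.4 ≥ 1.31 ✓.

I_D ≈ 1.1 mA, V_DS ≈ 17 V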